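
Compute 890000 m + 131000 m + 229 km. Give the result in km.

1250 km

In km:
  890000 m = 890000 × 10^-3 km = 890
  131000 m = 131000 × 10^-3 km = 131
  229 km → 229
Sum: 890 + 131 + 229 = 1250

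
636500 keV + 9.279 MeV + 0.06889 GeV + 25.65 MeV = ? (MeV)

740.319 MeV

In MeV:
  636500 keV = 636500 × 10⁻³ MeV = 636.5
  9.279 MeV → 9.279
  0.06889 GeV = 0.06889 × 10³ MeV = 68.89
  25.65 MeV → 25.65
Sum: 636.5 + 9.279 + 68.89 + 25.65 = 740.319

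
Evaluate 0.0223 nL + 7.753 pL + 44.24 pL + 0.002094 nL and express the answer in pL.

76.387 pL

In pL:
  0.0223 nL = 0.0223 × 10³ pL = 22.3
  7.753 pL → 7.753
  44.24 pL → 44.24
  0.002094 nL = 0.002094 × 10³ pL = 2.094
Sum: 22.3 + 7.753 + 44.24 + 2.094 = 76.387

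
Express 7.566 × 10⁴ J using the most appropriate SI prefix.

= 75.66 × 10³ J; 10³ is kilo.

75.66 kJ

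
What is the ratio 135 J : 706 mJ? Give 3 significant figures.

191

(135) / (706 × 10^-3) = 0.1912 × 10^3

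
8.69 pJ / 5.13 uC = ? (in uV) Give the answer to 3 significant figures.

(8.69e-12) / (5.13e-6) = 1.694e-6 V

1.69 uV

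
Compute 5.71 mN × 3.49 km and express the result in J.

19.9279 J

5.71 × 10^-3 × 3.49 × 10^3 = 19.9279 J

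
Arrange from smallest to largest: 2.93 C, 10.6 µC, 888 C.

10.6 µC < 2.93 C < 888 C

2.93 C = 2.93 C
10.6 µC = 0.0000106 C
888 C = 888 C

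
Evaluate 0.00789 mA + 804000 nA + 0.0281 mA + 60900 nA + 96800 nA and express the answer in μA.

In μA:
  0.00789 mA = 0.00789e3 μA = 7.89
  804000 nA = 804000e-3 μA = 804
  0.0281 mA = 0.0281e3 μA = 28.1
  60900 nA = 60900e-3 μA = 60.9
  96800 nA = 96800e-3 μA = 96.8
Sum: 7.89 + 804 + 28.1 + 60.9 + 96.8 = 997.69

997.69 μA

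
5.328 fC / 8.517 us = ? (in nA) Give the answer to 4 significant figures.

(5.328 × 10^-15) / (8.517 × 10^-6) = 0.625572 × 10^-9 A

0.6256 nA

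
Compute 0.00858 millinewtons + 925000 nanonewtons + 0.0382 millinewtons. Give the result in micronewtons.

In micronewtons:
  0.00858 millinewtons = 0.00858e3 micronewtons = 8.58
  925000 nanonewtons = 925000e-3 micronewtons = 925
  0.0382 millinewtons = 0.0382e3 micronewtons = 38.2
Sum: 8.58 + 925 + 38.2 = 971.78

971.78 micronewtons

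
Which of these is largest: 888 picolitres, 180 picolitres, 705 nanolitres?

705 nanolitres

888 picolitres = 0.000000000888 litres
180 picolitres = 0.00000000018 litres
705 nanolitres = 0.000000705 litres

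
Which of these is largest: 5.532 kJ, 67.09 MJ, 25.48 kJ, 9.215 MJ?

5.532 kJ = 5532 J
67.09 MJ = 67090000 J
25.48 kJ = 25480 J
9.215 MJ = 9215000 J

67.09 MJ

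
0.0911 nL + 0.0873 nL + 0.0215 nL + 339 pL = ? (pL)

538.9 pL

In pL:
  0.0911 nL = 0.0911 × 10³ pL = 91.1
  0.0873 nL = 0.0873 × 10³ pL = 87.3
  0.0215 nL = 0.0215 × 10³ pL = 21.5
  339 pL → 339
Sum: 91.1 + 87.3 + 21.5 + 339 = 538.9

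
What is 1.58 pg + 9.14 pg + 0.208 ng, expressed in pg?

In pg:
  1.58 pg → 1.58
  9.14 pg → 9.14
  0.208 ng = 0.208 × 10^3 pg = 208
Sum: 1.58 + 9.14 + 208 = 218.72

218.72 pg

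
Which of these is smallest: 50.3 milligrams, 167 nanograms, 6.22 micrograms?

167 nanograms

50.3 milligrams = 0.0503 grams
167 nanograms = 0.000000167 grams
6.22 micrograms = 0.00000622 grams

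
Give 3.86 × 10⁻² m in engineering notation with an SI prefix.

= 38.6 × 10⁻³ m; 10⁻³ is milli.

38.6 mm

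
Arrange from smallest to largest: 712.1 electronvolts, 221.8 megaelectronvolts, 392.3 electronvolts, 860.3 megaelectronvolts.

712.1 electronvolts = 712.1 electronvolts
221.8 megaelectronvolts = 221800000 electronvolts
392.3 electronvolts = 392.3 electronvolts
860.3 megaelectronvolts = 860300000 electronvolts

392.3 electronvolts < 712.1 electronvolts < 221.8 megaelectronvolts < 860.3 megaelectronvolts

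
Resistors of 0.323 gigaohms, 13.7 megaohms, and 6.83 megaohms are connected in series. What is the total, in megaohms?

In megaohms:
  0.323 gigaohms = 0.323e3 megaohms = 323
  13.7 megaohms → 13.7
  6.83 megaohms → 6.83
Sum: 323 + 13.7 + 6.83 = 343.53

343.53 megaohms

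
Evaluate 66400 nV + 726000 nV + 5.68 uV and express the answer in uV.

798.08 uV

In uV:
  66400 nV = 66400e-3 uV = 66.4
  726000 nV = 726000e-3 uV = 726
  5.68 uV → 5.68
Sum: 66.4 + 726 + 5.68 = 798.08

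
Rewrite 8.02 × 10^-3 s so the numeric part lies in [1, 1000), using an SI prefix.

8.02 ms

= 8.02 × 10^-3 s; 10^-3 is milli.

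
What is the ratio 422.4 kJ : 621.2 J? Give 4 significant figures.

(422.4 × 10³) / (621.2) = 0.67997 × 10³

680.0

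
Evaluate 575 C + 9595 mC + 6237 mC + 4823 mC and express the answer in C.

595.655 C

In C:
  575 C → 575
  9595 mC = 9595e-3 C = 9.595
  6237 mC = 6237e-3 C = 6.237
  4823 mC = 4823e-3 C = 4.823
Sum: 575 + 9.595 + 6.237 + 4.823 = 595.655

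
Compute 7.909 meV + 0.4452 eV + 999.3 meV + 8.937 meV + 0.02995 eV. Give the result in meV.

1491.296 meV

In meV:
  7.909 meV → 7.909
  0.4452 eV = 0.4452e3 meV = 445.2
  999.3 meV → 999.3
  8.937 meV → 8.937
  0.02995 eV = 0.02995e3 meV = 29.95
Sum: 7.909 + 445.2 + 999.3 + 8.937 + 29.95 = 1491.296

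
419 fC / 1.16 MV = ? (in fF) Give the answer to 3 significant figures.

0.000361 fF

(419 × 10^-15) / (1.16 × 10^6) = 361.21 × 10^-21 F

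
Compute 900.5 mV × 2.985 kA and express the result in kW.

900.5e-3 × 2.985e3 = 2687.9925 W

2.6879925 kW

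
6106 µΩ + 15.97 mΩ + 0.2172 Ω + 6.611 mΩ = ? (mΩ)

In mΩ:
  6106 µΩ = 6106 × 10⁻³ mΩ = 6.106
  15.97 mΩ → 15.97
  0.2172 Ω = 0.2172 × 10³ mΩ = 217.2
  6.611 mΩ → 6.611
Sum: 6.106 + 15.97 + 217.2 + 6.611 = 245.887

245.887 mΩ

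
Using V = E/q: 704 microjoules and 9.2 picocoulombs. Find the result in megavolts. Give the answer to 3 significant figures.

76.5 megavolts

(704e-6) / (9.2e-12) = 76.522e6 V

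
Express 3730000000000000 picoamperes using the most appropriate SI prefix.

= 3.73e3 amperes; 1e3 is kilo.

3.73 kiloamperes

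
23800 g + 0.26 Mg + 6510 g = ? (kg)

290.31 kg

In kg:
  23800 g = 23800 × 10^-3 kg = 23.8
  0.26 Mg = 0.26 × 10^3 kg = 260
  6510 g = 6510 × 10^-3 kg = 6.51
Sum: 23.8 + 260 + 6.51 = 290.31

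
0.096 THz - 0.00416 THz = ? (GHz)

In GHz:
  0.096 THz = 0.096 × 10^3 GHz = 96
  0.00416 THz = 0.00416 × 10^3 GHz = 4.16
Difference: 96 - 4.16 = 91.84

91.84 GHz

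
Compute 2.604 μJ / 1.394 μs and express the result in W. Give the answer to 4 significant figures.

(2.604 × 10^-6) / (1.394 × 10^-6) = 1.86801 W

1.868 W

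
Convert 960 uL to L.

0.00096 L

micro = 10^-6, (no prefix) = 10^0; factor is 10^-6.
960 × 10^-6 = 0.00096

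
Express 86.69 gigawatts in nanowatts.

86690000000000000000 nanowatts

giga = 10^9, nano = 10^-9; factor is 10^18.
86.69 × 10^18 = 86690000000000000000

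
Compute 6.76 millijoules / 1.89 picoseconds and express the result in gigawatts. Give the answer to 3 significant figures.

(6.76 × 10^-3) / (1.89 × 10^-12) = 3.5767 × 10^9 W

3.58 gigawatts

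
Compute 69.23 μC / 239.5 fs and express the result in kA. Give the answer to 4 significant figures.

289100 kA

(69.23 × 10^-6) / (239.5 × 10^-15) = 0.289061 × 10^9 A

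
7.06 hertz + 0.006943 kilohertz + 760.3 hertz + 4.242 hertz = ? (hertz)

In hertz:
  7.06 hertz → 7.06
  0.006943 kilohertz = 0.006943e3 hertz = 6.943
  760.3 hertz → 760.3
  4.242 hertz → 4.242
Sum: 7.06 + 6.943 + 760.3 + 4.242 = 778.545

778.545 hertz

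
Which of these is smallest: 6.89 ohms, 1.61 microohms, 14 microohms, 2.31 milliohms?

1.61 microohms

6.89 ohms = 6.89 ohms
1.61 microohms = 0.00000161 ohms
14 microohms = 0.000014 ohms
2.31 milliohms = 0.00231 ohms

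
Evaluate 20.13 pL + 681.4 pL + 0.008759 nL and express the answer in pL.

710.289 pL

In pL:
  20.13 pL → 20.13
  681.4 pL → 681.4
  0.008759 nL = 0.008759e3 pL = 8.759
Sum: 20.13 + 681.4 + 8.759 = 710.289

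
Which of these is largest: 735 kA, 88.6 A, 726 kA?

735 kA

735 kA = 735000 A
88.6 A = 88.6 A
726 kA = 726000 A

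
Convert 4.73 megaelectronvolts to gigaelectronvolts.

0.00473 gigaelectronvolts

mega = 1e6, giga = 1e9; factor is 1e-3.
4.73 × 1e-3 = 0.00473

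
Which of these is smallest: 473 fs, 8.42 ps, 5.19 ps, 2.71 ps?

473 fs

473 fs = 0.000000000000473 s
8.42 ps = 0.00000000000842 s
5.19 ps = 0.00000000000519 s
2.71 ps = 0.00000000000271 s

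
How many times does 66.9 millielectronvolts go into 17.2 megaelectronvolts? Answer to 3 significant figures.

(17.2e6) / (66.9e-3) = 0.2571e9

257000000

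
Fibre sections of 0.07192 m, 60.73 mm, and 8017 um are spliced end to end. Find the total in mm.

In mm:
  0.07192 m = 0.07192e3 mm = 71.92
  60.73 mm → 60.73
  8017 um = 8017e-3 mm = 8.017
Sum: 71.92 + 60.73 + 8.017 = 140.667

140.667 mm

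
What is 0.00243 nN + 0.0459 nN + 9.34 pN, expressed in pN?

57.67 pN

In pN:
  0.00243 nN = 0.00243e3 pN = 2.43
  0.0459 nN = 0.0459e3 pN = 45.9
  9.34 pN → 9.34
Sum: 2.43 + 45.9 + 9.34 = 57.67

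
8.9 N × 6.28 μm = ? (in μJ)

8.9 × 6.28 × 10⁻⁶ = 55.892 × 10⁻⁶ J

55.892 μJ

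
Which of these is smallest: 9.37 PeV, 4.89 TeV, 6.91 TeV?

4.89 TeV

9.37 PeV = 9370000000000000 eV
4.89 TeV = 4890000000000 eV
6.91 TeV = 6910000000000 eV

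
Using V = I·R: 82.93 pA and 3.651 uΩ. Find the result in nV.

0.00000030277743 nV

82.93 × 10^-12 × 3.651 × 10^-6 = 302.77743 × 10^-18 V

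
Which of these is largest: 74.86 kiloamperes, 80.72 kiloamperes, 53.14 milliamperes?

80.72 kiloamperes

74.86 kiloamperes = 74860 amperes
80.72 kiloamperes = 80720 amperes
53.14 milliamperes = 0.05314 amperes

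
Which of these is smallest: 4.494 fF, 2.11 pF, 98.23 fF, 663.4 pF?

4.494 fF = 0.000000000000004494 F
2.11 pF = 0.00000000000211 F
98.23 fF = 0.00000000000009823 F
663.4 pF = 0.0000000006634 F

4.494 fF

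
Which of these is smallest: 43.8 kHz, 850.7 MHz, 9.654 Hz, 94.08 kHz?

43.8 kHz = 43800 Hz
850.7 MHz = 850700000 Hz
9.654 Hz = 9.654 Hz
94.08 kHz = 94080 Hz

9.654 Hz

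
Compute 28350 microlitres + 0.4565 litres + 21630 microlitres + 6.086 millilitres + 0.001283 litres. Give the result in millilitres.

513.849 millilitres

In millilitres:
  28350 microlitres = 28350e-3 millilitres = 28.35
  0.4565 litres = 0.4565e3 millilitres = 456.5
  21630 microlitres = 21630e-3 millilitres = 21.63
  6.086 millilitres → 6.086
  0.001283 litres = 0.001283e3 millilitres = 1.283
Sum: 28.35 + 456.5 + 21.63 + 6.086 + 1.283 = 513.849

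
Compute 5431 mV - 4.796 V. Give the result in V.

0.635 V

In V:
  5431 mV = 5431e-3 V = 5.431
  4.796 V → 4.796
Difference: 5.431 - 4.796 = 0.635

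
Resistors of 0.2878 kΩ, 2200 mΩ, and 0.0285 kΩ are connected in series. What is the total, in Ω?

318.5 Ω

In Ω:
  0.2878 kΩ = 0.2878 × 10^3 Ω = 287.8
  2200 mΩ = 2200 × 10^-3 Ω = 2.2
  0.0285 kΩ = 0.0285 × 10^3 Ω = 28.5
Sum: 287.8 + 2.2 + 28.5 = 318.5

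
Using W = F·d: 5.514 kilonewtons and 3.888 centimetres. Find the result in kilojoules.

5.514 × 10³ × 3.888 × 10⁻² = 21.438432 × 10¹ J

0.21438432 kilojoules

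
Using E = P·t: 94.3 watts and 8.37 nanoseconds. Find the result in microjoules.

94.3 × 8.37 × 10^-9 = 789.291 × 10^-9 J

0.789291 microjoules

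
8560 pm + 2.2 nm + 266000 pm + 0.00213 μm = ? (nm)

278.89 nm

In nm:
  8560 pm = 8560e-3 nm = 8.56
  2.2 nm → 2.2
  266000 pm = 266000e-3 nm = 266
  0.00213 μm = 0.00213e3 nm = 2.13
Sum: 8.56 + 2.2 + 266 + 2.13 = 278.89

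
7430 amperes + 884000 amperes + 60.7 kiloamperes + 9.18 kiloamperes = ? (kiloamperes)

In kiloamperes:
  7430 amperes = 7430 × 10⁻³ kiloamperes = 7.43
  884000 amperes = 884000 × 10⁻³ kiloamperes = 884
  60.7 kiloamperes → 60.7
  9.18 kiloamperes → 9.18
Sum: 7.43 + 884 + 60.7 + 9.18 = 961.31

961.31 kiloamperes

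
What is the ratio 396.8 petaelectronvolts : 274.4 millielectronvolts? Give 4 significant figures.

1446000000000000000

(396.8 × 10¹⁵) / (274.4 × 10⁻³) = 1.4461 × 10¹⁸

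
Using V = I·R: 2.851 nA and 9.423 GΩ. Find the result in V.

26.864973 V

2.851 × 10^-9 × 9.423 × 10^9 = 26.864973 V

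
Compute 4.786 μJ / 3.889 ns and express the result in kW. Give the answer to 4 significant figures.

(4.786e-6) / (3.889e-9) = 1.23065e3 W

1.231 kW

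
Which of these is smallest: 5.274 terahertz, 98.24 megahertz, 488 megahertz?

98.24 megahertz

5.274 terahertz = 5274000000000 hertz
98.24 megahertz = 98240000 hertz
488 megahertz = 488000000 hertz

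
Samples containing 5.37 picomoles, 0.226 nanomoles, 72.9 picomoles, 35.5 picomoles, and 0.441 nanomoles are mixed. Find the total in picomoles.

In picomoles:
  5.37 picomoles → 5.37
  0.226 nanomoles = 0.226 × 10^3 picomoles = 226
  72.9 picomoles → 72.9
  35.5 picomoles → 35.5
  0.441 nanomoles = 0.441 × 10^3 picomoles = 441
Sum: 5.37 + 226 + 72.9 + 35.5 + 441 = 780.77

780.77 picomoles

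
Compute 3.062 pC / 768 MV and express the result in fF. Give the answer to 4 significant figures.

(3.062 × 10⁻¹²) / (768 × 10⁶) = 0.00398698 × 10⁻¹⁸ F

0.000003987 fF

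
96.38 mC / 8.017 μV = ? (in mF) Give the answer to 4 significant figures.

(96.38 × 10^-3) / (8.017 × 10^-6) = 12.022 × 10^3 F

12020000 mF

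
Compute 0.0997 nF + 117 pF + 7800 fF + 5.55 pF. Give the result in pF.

In pF:
  0.0997 nF = 0.0997 × 10^3 pF = 99.7
  117 pF → 117
  7800 fF = 7800 × 10^-3 pF = 7.8
  5.55 pF → 5.55
Sum: 99.7 + 117 + 7.8 + 5.55 = 230.05

230.05 pF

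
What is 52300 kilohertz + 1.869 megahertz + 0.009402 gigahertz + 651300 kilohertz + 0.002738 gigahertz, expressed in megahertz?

717.609 megahertz

In megahertz:
  52300 kilohertz = 52300 × 10^-3 megahertz = 52.3
  1.869 megahertz → 1.869
  0.009402 gigahertz = 0.009402 × 10^3 megahertz = 9.402
  651300 kilohertz = 651300 × 10^-3 megahertz = 651.3
  0.002738 gigahertz = 0.002738 × 10^3 megahertz = 2.738
Sum: 52.3 + 1.869 + 9.402 + 651.3 + 2.738 = 717.609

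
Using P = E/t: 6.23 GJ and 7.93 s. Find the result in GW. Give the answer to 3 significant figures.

(6.23 × 10⁹) / (7.93) = 0.78562 × 10⁹ W

0.786 GW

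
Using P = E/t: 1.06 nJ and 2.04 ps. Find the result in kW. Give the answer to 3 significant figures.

(1.06e-9) / (2.04e-12) = 0.51961e3 W

0.520 kW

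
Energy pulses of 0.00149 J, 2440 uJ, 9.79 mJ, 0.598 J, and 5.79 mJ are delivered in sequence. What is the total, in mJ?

In mJ:
  0.00149 J = 0.00149e3 mJ = 1.49
  2440 uJ = 2440e-3 mJ = 2.44
  9.79 mJ → 9.79
  0.598 J = 0.598e3 mJ = 598
  5.79 mJ → 5.79
Sum: 1.49 + 2.44 + 9.79 + 598 + 5.79 = 617.51

617.51 mJ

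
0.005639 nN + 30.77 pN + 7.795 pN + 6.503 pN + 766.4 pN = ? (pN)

817.107 pN

In pN:
  0.005639 nN = 0.005639 × 10^3 pN = 5.639
  30.77 pN → 30.77
  7.795 pN → 7.795
  6.503 pN → 6.503
  766.4 pN → 766.4
Sum: 5.639 + 30.77 + 7.795 + 6.503 + 766.4 = 817.107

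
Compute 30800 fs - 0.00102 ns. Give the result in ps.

29.78 ps

In ps:
  30800 fs = 30800 × 10⁻³ ps = 30.8
  0.00102 ns = 0.00102 × 10³ ps = 1.02
Difference: 30.8 - 1.02 = 29.78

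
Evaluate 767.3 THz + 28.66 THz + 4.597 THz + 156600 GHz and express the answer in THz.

957.157 THz

In THz:
  767.3 THz → 767.3
  28.66 THz → 28.66
  4.597 THz → 4.597
  156600 GHz = 156600 × 10^-3 THz = 156.6
Sum: 767.3 + 28.66 + 4.597 + 156.6 = 957.157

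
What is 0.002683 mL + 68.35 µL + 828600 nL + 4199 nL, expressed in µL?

903.832 µL

In µL:
  0.002683 mL = 0.002683e3 µL = 2.683
  68.35 µL → 68.35
  828600 nL = 828600e-3 µL = 828.6
  4199 nL = 4199e-3 µL = 4.199
Sum: 2.683 + 68.35 + 828.6 + 4.199 = 903.832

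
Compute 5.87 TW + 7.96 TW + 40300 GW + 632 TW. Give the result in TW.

In TW:
  5.87 TW → 5.87
  7.96 TW → 7.96
  40300 GW = 40300e-3 TW = 40.3
  632 TW → 632
Sum: 5.87 + 7.96 + 40.3 + 632 = 686.13

686.13 TW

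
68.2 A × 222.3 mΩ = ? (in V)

15.16086 V

68.2 × 222.3 × 10^-3 = 15160.86 × 10^-3 V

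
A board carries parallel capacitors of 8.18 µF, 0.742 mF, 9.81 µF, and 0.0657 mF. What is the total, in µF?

In µF:
  8.18 µF → 8.18
  0.742 mF = 0.742 × 10^3 µF = 742
  9.81 µF → 9.81
  0.0657 mF = 0.0657 × 10^3 µF = 65.7
Sum: 8.18 + 742 + 9.81 + 65.7 = 825.69

825.69 µF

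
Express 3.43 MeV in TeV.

mega = 10^6, tera = 10^12; factor is 10^-6.
3.43 × 10^-6 = 0.00000343

0.00000343 TeV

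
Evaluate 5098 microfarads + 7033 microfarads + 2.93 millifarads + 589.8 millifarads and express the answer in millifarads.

In millifarads:
  5098 microfarads = 5098 × 10⁻³ millifarads = 5.098
  7033 microfarads = 7033 × 10⁻³ millifarads = 7.033
  2.93 millifarads → 2.93
  589.8 millifarads → 589.8
Sum: 5.098 + 7.033 + 2.93 + 589.8 = 604.861

604.861 millifarads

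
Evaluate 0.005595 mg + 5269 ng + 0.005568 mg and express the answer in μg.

16.432 μg

In μg:
  0.005595 mg = 0.005595e3 μg = 5.595
  5269 ng = 5269e-3 μg = 5.269
  0.005568 mg = 0.005568e3 μg = 5.568
Sum: 5.595 + 5.269 + 5.568 = 16.432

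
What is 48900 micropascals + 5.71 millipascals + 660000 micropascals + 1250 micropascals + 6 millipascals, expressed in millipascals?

721.86 millipascals

In millipascals:
  48900 micropascals = 48900 × 10^-3 millipascals = 48.9
  5.71 millipascals → 5.71
  660000 micropascals = 660000 × 10^-3 millipascals = 660
  1250 micropascals = 1250 × 10^-3 millipascals = 1.25
  6 millipascals → 6
Sum: 48.9 + 5.71 + 660 + 1.25 + 6 = 721.86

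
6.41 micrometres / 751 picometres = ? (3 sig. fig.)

(6.41 × 10⁻⁶) / (751 × 10⁻¹²) = 0.008535 × 10⁶

8540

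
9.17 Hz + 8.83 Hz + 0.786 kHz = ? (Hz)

804 Hz

In Hz:
  9.17 Hz → 9.17
  8.83 Hz → 8.83
  0.786 kHz = 0.786e3 Hz = 786
Sum: 9.17 + 8.83 + 786 = 804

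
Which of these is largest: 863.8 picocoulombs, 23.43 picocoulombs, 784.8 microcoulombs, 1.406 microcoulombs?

863.8 picocoulombs = 0.0000000008638 coulombs
23.43 picocoulombs = 0.00000000002343 coulombs
784.8 microcoulombs = 0.0007848 coulombs
1.406 microcoulombs = 0.000001406 coulombs

784.8 microcoulombs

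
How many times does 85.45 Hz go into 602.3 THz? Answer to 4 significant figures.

7049000000000

(602.3 × 10^12) / (85.45) = 7.0486 × 10^12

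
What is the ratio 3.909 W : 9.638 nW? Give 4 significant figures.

405600000

(3.909) / (9.638 × 10⁻⁹) = 0.40558 × 10⁹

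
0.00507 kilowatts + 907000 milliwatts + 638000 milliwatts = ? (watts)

In watts:
  0.00507 kilowatts = 0.00507e3 watts = 5.07
  907000 milliwatts = 907000e-3 watts = 907
  638000 milliwatts = 638000e-3 watts = 638
Sum: 5.07 + 907 + 638 = 1550.07

1550.07 watts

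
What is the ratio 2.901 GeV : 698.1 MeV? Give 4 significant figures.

(2.901e9) / (698.1e6) = 0.0041556e3

4.156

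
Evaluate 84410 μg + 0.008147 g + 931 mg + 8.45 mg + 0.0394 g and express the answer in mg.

1071.407 mg

In mg:
  84410 μg = 84410e-3 mg = 84.41
  0.008147 g = 0.008147e3 mg = 8.147
  931 mg → 931
  8.45 mg → 8.45
  0.0394 g = 0.0394e3 mg = 39.4
Sum: 84.41 + 8.147 + 931 + 8.45 + 39.4 = 1071.407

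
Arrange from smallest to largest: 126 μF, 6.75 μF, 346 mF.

6.75 μF < 126 μF < 346 mF

126 μF = 0.000126 F
6.75 μF = 0.00000675 F
346 mF = 0.346 F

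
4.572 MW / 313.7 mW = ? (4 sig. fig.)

14570000

(4.572 × 10⁶) / (313.7 × 10⁻³) = 0.014574 × 10⁹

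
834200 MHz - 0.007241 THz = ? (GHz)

In GHz:
  834200 MHz = 834200 × 10^-3 GHz = 834.2
  0.007241 THz = 0.007241 × 10^3 GHz = 7.241
Difference: 834.2 - 7.241 = 826.959

826.959 GHz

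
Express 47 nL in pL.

47000 pL

nano = 10^-9, pico = 10^-12; factor is 10^3.
47 × 10^3 = 47000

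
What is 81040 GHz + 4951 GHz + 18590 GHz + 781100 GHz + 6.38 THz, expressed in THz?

In THz:
  81040 GHz = 81040 × 10^-3 THz = 81.04
  4951 GHz = 4951 × 10^-3 THz = 4.951
  18590 GHz = 18590 × 10^-3 THz = 18.59
  781100 GHz = 781100 × 10^-3 THz = 781.1
  6.38 THz → 6.38
Sum: 81.04 + 4.951 + 18.59 + 781.1 + 6.38 = 892.061

892.061 THz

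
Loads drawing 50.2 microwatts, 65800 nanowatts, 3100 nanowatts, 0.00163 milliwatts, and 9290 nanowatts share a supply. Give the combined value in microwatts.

In microwatts:
  50.2 microwatts → 50.2
  65800 nanowatts = 65800 × 10⁻³ microwatts = 65.8
  3100 nanowatts = 3100 × 10⁻³ microwatts = 3.1
  0.00163 milliwatts = 0.00163 × 10³ microwatts = 1.63
  9290 nanowatts = 9290 × 10⁻³ microwatts = 9.29
Sum: 50.2 + 65.8 + 3.1 + 1.63 + 9.29 = 130.02

130.02 microwatts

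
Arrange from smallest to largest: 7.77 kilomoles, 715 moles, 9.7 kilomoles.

715 moles < 7.77 kilomoles < 9.7 kilomoles

7.77 kilomoles = 7770 moles
715 moles = 715 moles
9.7 kilomoles = 9700 moles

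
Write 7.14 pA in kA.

0.00000000000000714 kA

pico = 1e-12, kilo = 1e3; factor is 1e-15.
7.14 × 1e-15 = 0.00000000000000714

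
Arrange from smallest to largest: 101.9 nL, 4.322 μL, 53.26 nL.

53.26 nL < 101.9 nL < 4.322 μL

101.9 nL = 0.0000001019 L
4.322 μL = 0.000004322 L
53.26 nL = 0.00000005326 L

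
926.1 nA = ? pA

926100 pA

nano = 10^-9, pico = 10^-12; factor is 10^3.
926.1 × 10^3 = 926100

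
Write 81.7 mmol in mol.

milli = 10⁻³, (no prefix) = 10⁰; factor is 10⁻³.
81.7 × 10⁻³ = 0.0817

0.0817 mol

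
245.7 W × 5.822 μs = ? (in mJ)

1.4304654 mJ

245.7 × 5.822 × 10^-6 = 1430.4654 × 10^-6 J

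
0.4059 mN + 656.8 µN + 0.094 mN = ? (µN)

In µN:
  0.4059 mN = 0.4059 × 10³ µN = 405.9
  656.8 µN → 656.8
  0.094 mN = 0.094 × 10³ µN = 94
Sum: 405.9 + 656.8 + 94 = 1156.7

1156.7 µN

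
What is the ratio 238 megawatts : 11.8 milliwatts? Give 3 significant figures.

20200000000

(238 × 10⁶) / (11.8 × 10⁻³) = 20.17 × 10⁹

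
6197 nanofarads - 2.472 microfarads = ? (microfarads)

3.725 microfarads

In microfarads:
  6197 nanofarads = 6197e-3 microfarads = 6.197
  2.472 microfarads → 2.472
Difference: 6.197 - 2.472 = 3.725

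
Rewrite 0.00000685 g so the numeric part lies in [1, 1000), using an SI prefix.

6.85 µg

= 6.85 × 10^-6 g; 10^-6 is micro.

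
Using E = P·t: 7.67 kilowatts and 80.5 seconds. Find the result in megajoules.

7.67 × 10³ × 80.5 = 617.435 × 10³ J

0.617435 megajoules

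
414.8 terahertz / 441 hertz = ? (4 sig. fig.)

(414.8e12) / (441) = 0.94059e12

940600000000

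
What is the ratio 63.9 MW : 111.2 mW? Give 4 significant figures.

(63.9e6) / (111.2e-3) = 0.57464e9

574600000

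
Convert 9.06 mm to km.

milli = 1e-3, kilo = 1e3; factor is 1e-6.
9.06 × 1e-6 = 0.00000906

0.00000906 km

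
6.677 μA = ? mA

micro = 10⁻⁶, milli = 10⁻³; factor is 10⁻³.
6.677 × 10⁻³ = 0.006677

0.006677 mA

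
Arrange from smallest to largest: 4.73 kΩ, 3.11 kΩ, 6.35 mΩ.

6.35 mΩ < 3.11 kΩ < 4.73 kΩ

4.73 kΩ = 4730 Ω
3.11 kΩ = 3110 Ω
6.35 mΩ = 0.00635 Ω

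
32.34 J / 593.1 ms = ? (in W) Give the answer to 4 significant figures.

54.53 W

(32.34) / (593.1 × 10⁻³) = 0.0545271 × 10³ W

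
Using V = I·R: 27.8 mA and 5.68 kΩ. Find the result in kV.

27.8e-3 × 5.68e3 = 157.904 V

0.157904 kV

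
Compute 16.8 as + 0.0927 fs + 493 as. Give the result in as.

In as:
  16.8 as → 16.8
  0.0927 fs = 0.0927 × 10^3 as = 92.7
  493 as → 493
Sum: 16.8 + 92.7 + 493 = 602.5

602.5 as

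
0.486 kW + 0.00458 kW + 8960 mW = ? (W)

499.54 W

In W:
  0.486 kW = 0.486e3 W = 486
  0.00458 kW = 0.00458e3 W = 4.58
  8960 mW = 8960e-3 W = 8.96
Sum: 486 + 4.58 + 8.96 = 499.54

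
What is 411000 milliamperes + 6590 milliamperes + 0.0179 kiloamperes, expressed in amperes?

In amperes:
  411000 milliamperes = 411000 × 10^-3 amperes = 411
  6590 milliamperes = 6590 × 10^-3 amperes = 6.59
  0.0179 kiloamperes = 0.0179 × 10^3 amperes = 17.9
Sum: 411 + 6.59 + 17.9 = 435.49

435.49 amperes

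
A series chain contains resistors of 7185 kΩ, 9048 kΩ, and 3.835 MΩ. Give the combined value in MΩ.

In MΩ:
  7185 kΩ = 7185 × 10⁻³ MΩ = 7.185
  9048 kΩ = 9048 × 10⁻³ MΩ = 9.048
  3.835 MΩ → 3.835
Sum: 7.185 + 9.048 + 3.835 = 20.068

20.068 MΩ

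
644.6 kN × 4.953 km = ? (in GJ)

644.6e3 × 4.953e3 = 3192.7038e6 J

3.1927038 GJ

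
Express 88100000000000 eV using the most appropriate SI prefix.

88.1 TeV

= 88.1 × 10¹² eV; 10¹² is tera.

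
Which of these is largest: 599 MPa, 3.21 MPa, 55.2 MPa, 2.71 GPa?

2.71 GPa

599 MPa = 599000000 Pa
3.21 MPa = 3210000 Pa
55.2 MPa = 55200000 Pa
2.71 GPa = 2710000000 Pa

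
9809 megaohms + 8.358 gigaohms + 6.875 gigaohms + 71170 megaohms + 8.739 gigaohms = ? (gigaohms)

104.951 gigaohms

In gigaohms:
  9809 megaohms = 9809 × 10⁻³ gigaohms = 9.809
  8.358 gigaohms → 8.358
  6.875 gigaohms → 6.875
  71170 megaohms = 71170 × 10⁻³ gigaohms = 71.17
  8.739 gigaohms → 8.739
Sum: 9.809 + 8.358 + 6.875 + 71.17 + 8.739 = 104.951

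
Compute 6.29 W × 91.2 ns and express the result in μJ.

6.29 × 91.2 × 10^-9 = 573.648 × 10^-9 J

0.573648 μJ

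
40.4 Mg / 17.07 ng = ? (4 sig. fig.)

2367000000000000

(40.4e6) / (17.07e-9) = 2.3667e15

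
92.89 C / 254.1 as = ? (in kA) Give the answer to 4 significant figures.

(92.89) / (254.1 × 10^-18) = 0.365565 × 10^18 A

365600000000000 kA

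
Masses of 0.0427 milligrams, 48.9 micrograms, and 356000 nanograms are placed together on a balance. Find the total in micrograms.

In micrograms:
  0.0427 milligrams = 0.0427 × 10³ micrograms = 42.7
  48.9 micrograms → 48.9
  356000 nanograms = 356000 × 10⁻³ micrograms = 356
Sum: 42.7 + 48.9 + 356 = 447.6

447.6 micrograms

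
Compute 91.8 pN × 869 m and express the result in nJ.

91.8e-12 × 869 = 79774.2e-12 J

79.7742 nJ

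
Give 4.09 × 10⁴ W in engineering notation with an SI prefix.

40.9 kW

= 40.9 × 10³ W; 10³ is kilo.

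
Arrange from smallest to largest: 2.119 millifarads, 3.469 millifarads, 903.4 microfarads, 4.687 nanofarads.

2.119 millifarads = 0.002119 farads
3.469 millifarads = 0.003469 farads
903.4 microfarads = 0.0009034 farads
4.687 nanofarads = 0.000000004687 farads

4.687 nanofarads < 903.4 microfarads < 2.119 millifarads < 3.469 millifarads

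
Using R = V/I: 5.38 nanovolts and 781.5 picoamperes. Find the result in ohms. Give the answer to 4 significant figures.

(5.38 × 10^-9) / (781.5 × 10^-12) = 0.0068842 × 10^3 Ω

6.884 ohms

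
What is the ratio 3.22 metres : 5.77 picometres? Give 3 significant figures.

558000000000

(3.22) / (5.77e-12) = 0.5581e12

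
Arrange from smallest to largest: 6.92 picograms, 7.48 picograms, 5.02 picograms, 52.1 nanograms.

5.02 picograms < 6.92 picograms < 7.48 picograms < 52.1 nanograms

6.92 picograms = 0.00000000000692 grams
7.48 picograms = 0.00000000000748 grams
5.02 picograms = 0.00000000000502 grams
52.1 nanograms = 0.0000000521 grams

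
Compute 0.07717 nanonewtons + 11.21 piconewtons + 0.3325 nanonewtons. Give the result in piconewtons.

In piconewtons:
  0.07717 nanonewtons = 0.07717 × 10^3 piconewtons = 77.17
  11.21 piconewtons → 11.21
  0.3325 nanonewtons = 0.3325 × 10^3 piconewtons = 332.5
Sum: 77.17 + 11.21 + 332.5 = 420.88

420.88 piconewtons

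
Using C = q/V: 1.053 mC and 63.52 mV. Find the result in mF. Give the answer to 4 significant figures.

16.58 mF

(1.053 × 10⁻³) / (63.52 × 10⁻³) = 0.0165775 F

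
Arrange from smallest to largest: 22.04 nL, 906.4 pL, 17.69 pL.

17.69 pL < 906.4 pL < 22.04 nL

22.04 nL = 0.00000002204 L
906.4 pL = 0.0000000009064 L
17.69 pL = 0.00000000001769 L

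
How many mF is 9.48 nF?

nano = 1e-9, milli = 1e-3; factor is 1e-6.
9.48 × 1e-6 = 0.00000948

0.00000948 mF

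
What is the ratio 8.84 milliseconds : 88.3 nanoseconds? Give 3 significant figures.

100000

(8.84 × 10⁻³) / (88.3 × 10⁻⁹) = 0.1001 × 10⁶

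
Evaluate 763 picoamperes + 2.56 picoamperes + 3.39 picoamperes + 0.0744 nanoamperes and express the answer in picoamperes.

843.35 picoamperes

In picoamperes:
  763 picoamperes → 763
  2.56 picoamperes → 2.56
  3.39 picoamperes → 3.39
  0.0744 nanoamperes = 0.0744 × 10^3 picoamperes = 74.4
Sum: 763 + 2.56 + 3.39 + 74.4 = 843.35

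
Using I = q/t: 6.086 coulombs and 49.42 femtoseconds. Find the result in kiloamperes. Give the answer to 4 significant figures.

123100000000 kiloamperes

(6.086) / (49.42 × 10⁻¹⁵) = 0.123149 × 10¹⁵ A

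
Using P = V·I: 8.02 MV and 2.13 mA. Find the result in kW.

8.02e6 × 2.13e-3 = 17.0826e3 W

17.0826 kW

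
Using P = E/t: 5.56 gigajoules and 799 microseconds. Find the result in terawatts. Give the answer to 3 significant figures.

6.96 terawatts

(5.56e9) / (799e-6) = 0.0069587e15 W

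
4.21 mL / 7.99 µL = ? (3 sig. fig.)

(4.21 × 10^-3) / (7.99 × 10^-6) = 0.5269 × 10^3

527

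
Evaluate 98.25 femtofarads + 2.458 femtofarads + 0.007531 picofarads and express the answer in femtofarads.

In femtofarads:
  98.25 femtofarads → 98.25
  2.458 femtofarads → 2.458
  0.007531 picofarads = 0.007531 × 10^3 femtofarads = 7.531
Sum: 98.25 + 2.458 + 7.531 = 108.239

108.239 femtofarads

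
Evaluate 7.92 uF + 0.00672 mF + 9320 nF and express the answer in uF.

23.96 uF

In uF:
  7.92 uF → 7.92
  0.00672 mF = 0.00672e3 uF = 6.72
  9320 nF = 9320e-3 uF = 9.32
Sum: 7.92 + 6.72 + 9.32 = 23.96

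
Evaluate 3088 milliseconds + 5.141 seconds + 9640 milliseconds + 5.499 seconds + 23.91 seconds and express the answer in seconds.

In seconds:
  3088 milliseconds = 3088 × 10^-3 seconds = 3.088
  5.141 seconds → 5.141
  9640 milliseconds = 9640 × 10^-3 seconds = 9.64
  5.499 seconds → 5.499
  23.91 seconds → 23.91
Sum: 3.088 + 5.141 + 9.64 + 5.499 + 23.91 = 47.278

47.278 seconds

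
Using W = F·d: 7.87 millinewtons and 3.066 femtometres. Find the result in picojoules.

7.87e-3 × 3.066e-15 = 24.12942e-18 J

0.00002412942 picojoules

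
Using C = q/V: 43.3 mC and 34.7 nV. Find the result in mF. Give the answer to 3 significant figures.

(43.3 × 10^-3) / (34.7 × 10^-9) = 1.2478 × 10^6 F

1250000000 mF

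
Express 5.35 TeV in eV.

tera = 10^12, (no prefix) = 10^0; factor is 10^12.
5.35 × 10^12 = 5350000000000

5350000000000 eV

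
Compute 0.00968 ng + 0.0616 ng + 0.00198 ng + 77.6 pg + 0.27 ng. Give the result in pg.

420.86 pg

In pg:
  0.00968 ng = 0.00968 × 10^3 pg = 9.68
  0.0616 ng = 0.0616 × 10^3 pg = 61.6
  0.00198 ng = 0.00198 × 10^3 pg = 1.98
  77.6 pg → 77.6
  0.27 ng = 0.27 × 10^3 pg = 270
Sum: 9.68 + 61.6 + 1.98 + 77.6 + 270 = 420.86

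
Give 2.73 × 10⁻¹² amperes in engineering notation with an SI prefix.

2.73 picoamperes

= 2.73 × 10⁻¹² amperes; 10⁻¹² is pico.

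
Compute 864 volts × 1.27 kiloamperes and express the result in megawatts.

1.09728 megawatts

864 × 1.27e3 = 1097.28e3 W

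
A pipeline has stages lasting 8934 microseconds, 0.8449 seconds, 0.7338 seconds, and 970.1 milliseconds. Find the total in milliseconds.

2557.734 milliseconds

In milliseconds:
  8934 microseconds = 8934 × 10^-3 milliseconds = 8.934
  0.8449 seconds = 0.8449 × 10^3 milliseconds = 844.9
  0.7338 seconds = 0.7338 × 10^3 milliseconds = 733.8
  970.1 milliseconds → 970.1
Sum: 8.934 + 844.9 + 733.8 + 970.1 = 2557.734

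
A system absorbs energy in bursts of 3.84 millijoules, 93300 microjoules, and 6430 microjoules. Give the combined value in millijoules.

103.57 millijoules

In millijoules:
  3.84 millijoules → 3.84
  93300 microjoules = 93300 × 10^-3 millijoules = 93.3
  6430 microjoules = 6430 × 10^-3 millijoules = 6.43
Sum: 3.84 + 93.3 + 6.43 = 103.57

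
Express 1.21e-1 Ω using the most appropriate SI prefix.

= 121e-3 Ω; 1e-3 is milli.

121 mΩ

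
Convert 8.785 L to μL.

8785000 μL

(no prefix) = 10^0, micro = 10^-6; factor is 10^6.
8.785 × 10^6 = 8785000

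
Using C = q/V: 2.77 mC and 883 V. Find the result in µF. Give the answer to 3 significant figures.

3.14 µF

(2.77e-3) / (883) = 0.003137e-3 F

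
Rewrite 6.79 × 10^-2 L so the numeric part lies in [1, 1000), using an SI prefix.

67.9 mL

= 67.9 × 10^-3 L; 10^-3 is milli.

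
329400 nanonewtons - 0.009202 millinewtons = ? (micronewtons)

320.198 micronewtons

In micronewtons:
  329400 nanonewtons = 329400 × 10^-3 micronewtons = 329.4
  0.009202 millinewtons = 0.009202 × 10^3 micronewtons = 9.202
Difference: 329.4 - 9.202 = 320.198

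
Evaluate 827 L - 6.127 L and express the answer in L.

820.873 L

In L:
  827 L → 827
  6.127 L → 6.127
Difference: 827 - 6.127 = 820.873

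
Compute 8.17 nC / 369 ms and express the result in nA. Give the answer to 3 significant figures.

22.1 nA

(8.17 × 10^-9) / (369 × 10^-3) = 0.022141 × 10^-6 A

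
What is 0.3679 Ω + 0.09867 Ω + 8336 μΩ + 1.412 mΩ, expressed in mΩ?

In mΩ:
  0.3679 Ω = 0.3679 × 10^3 mΩ = 367.9
  0.09867 Ω = 0.09867 × 10^3 mΩ = 98.67
  8336 μΩ = 8336 × 10^-3 mΩ = 8.336
  1.412 mΩ → 1.412
Sum: 367.9 + 98.67 + 8.336 + 1.412 = 476.318

476.318 mΩ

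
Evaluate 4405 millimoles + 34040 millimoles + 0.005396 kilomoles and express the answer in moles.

In moles:
  4405 millimoles = 4405 × 10⁻³ moles = 4.405
  34040 millimoles = 34040 × 10⁻³ moles = 34.04
  0.005396 kilomoles = 0.005396 × 10³ moles = 5.396
Sum: 4.405 + 34.04 + 5.396 = 43.841

43.841 moles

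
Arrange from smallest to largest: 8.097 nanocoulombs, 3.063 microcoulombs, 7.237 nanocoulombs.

8.097 nanocoulombs = 0.000000008097 coulombs
3.063 microcoulombs = 0.000003063 coulombs
7.237 nanocoulombs = 0.000000007237 coulombs

7.237 nanocoulombs < 8.097 nanocoulombs < 3.063 microcoulombs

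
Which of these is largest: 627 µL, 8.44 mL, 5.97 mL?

8.44 mL

627 µL = 0.000627 L
8.44 mL = 0.00844 L
5.97 mL = 0.00597 L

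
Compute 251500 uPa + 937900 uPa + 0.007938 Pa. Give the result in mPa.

1197.338 mPa

In mPa:
  251500 uPa = 251500 × 10^-3 mPa = 251.5
  937900 uPa = 937900 × 10^-3 mPa = 937.9
  0.007938 Pa = 0.007938 × 10^3 mPa = 7.938
Sum: 251.5 + 937.9 + 7.938 = 1197.338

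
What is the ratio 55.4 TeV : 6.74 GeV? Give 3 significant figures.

(55.4 × 10^12) / (6.74 × 10^9) = 8.22 × 10^3

8220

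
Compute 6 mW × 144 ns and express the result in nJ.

6 × 10⁻³ × 144 × 10⁻⁹ = 864 × 10⁻¹² J

0.864 nJ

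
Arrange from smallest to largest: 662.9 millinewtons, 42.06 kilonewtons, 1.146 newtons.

662.9 millinewtons < 1.146 newtons < 42.06 kilonewtons

662.9 millinewtons = 0.6629 newtons
42.06 kilonewtons = 42060 newtons
1.146 newtons = 1.146 newtons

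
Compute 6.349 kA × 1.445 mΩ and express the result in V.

6.349e3 × 1.445e-3 = 9.174305 V

9.174305 V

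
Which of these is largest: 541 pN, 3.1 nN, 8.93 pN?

3.1 nN

541 pN = 0.000000000541 N
3.1 nN = 0.0000000031 N
8.93 pN = 0.00000000000893 N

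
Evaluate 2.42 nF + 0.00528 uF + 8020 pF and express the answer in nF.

In nF:
  2.42 nF → 2.42
  0.00528 uF = 0.00528 × 10³ nF = 5.28
  8020 pF = 8020 × 10⁻³ nF = 8.02
Sum: 2.42 + 5.28 + 8.02 = 15.72

15.72 nF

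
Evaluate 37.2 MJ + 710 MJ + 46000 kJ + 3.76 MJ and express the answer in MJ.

796.96 MJ

In MJ:
  37.2 MJ → 37.2
  710 MJ → 710
  46000 kJ = 46000 × 10^-3 MJ = 46
  3.76 MJ → 3.76
Sum: 37.2 + 710 + 46 + 3.76 = 796.96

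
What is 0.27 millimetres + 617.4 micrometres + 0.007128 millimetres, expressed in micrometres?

In micrometres:
  0.27 millimetres = 0.27 × 10³ micrometres = 270
  617.4 micrometres → 617.4
  0.007128 millimetres = 0.007128 × 10³ micrometres = 7.128
Sum: 270 + 617.4 + 7.128 = 894.528

894.528 micrometres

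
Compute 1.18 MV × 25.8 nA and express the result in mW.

30.444 mW

1.18e6 × 25.8e-9 = 30.444e-3 W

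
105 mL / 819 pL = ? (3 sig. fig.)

(105e-3) / (819e-12) = 0.1282e9

128000000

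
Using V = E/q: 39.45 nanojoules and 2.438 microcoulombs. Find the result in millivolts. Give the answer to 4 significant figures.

(39.45 × 10⁻⁹) / (2.438 × 10⁻⁶) = 16.1813 × 10⁻³ V

16.18 millivolts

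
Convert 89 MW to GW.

mega = 10⁶, giga = 10⁹; factor is 10⁻³.
89 × 10⁻³ = 0.089

0.089 GW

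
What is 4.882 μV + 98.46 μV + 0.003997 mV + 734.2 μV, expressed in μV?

In μV:
  4.882 μV → 4.882
  98.46 μV → 98.46
  0.003997 mV = 0.003997e3 μV = 3.997
  734.2 μV → 734.2
Sum: 4.882 + 98.46 + 3.997 + 734.2 = 841.539

841.539 μV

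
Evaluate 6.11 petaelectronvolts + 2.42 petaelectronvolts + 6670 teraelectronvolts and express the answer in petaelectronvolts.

In petaelectronvolts:
  6.11 petaelectronvolts → 6.11
  2.42 petaelectronvolts → 2.42
  6670 teraelectronvolts = 6670 × 10^-3 petaelectronvolts = 6.67
Sum: 6.11 + 2.42 + 6.67 = 15.2

15.2 petaelectronvolts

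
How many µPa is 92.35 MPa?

92350000000000 µPa

mega = 10^6, micro = 10^-6; factor is 10^12.
92.35 × 10^12 = 92350000000000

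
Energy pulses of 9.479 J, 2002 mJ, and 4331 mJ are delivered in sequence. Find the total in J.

In J:
  9.479 J → 9.479
  2002 mJ = 2002e-3 J = 2.002
  4331 mJ = 4331e-3 J = 4.331
Sum: 9.479 + 2.002 + 4.331 = 15.812

15.812 J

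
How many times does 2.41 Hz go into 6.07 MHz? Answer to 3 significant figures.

(6.07e6) / (2.41) = 2.519e6

2520000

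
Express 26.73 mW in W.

milli = 10⁻³, (no prefix) = 10⁰; factor is 10⁻³.
26.73 × 10⁻³ = 0.02673

0.02673 W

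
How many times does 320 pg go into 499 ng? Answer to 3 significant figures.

1560

(499e-9) / (320e-12) = 1.559e3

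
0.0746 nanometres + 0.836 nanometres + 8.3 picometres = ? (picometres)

918.9 picometres

In picometres:
  0.0746 nanometres = 0.0746 × 10³ picometres = 74.6
  0.836 nanometres = 0.836 × 10³ picometres = 836
  8.3 picometres → 8.3
Sum: 74.6 + 836 + 8.3 = 918.9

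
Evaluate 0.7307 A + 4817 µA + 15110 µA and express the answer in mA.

In mA:
  0.7307 A = 0.7307 × 10^3 mA = 730.7
  4817 µA = 4817 × 10^-3 mA = 4.817
  15110 µA = 15110 × 10^-3 mA = 15.11
Sum: 730.7 + 4.817 + 15.11 = 750.627

750.627 mA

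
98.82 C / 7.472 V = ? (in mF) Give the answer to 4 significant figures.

13230 mF

(98.82) / (7.472) = 13.2254 F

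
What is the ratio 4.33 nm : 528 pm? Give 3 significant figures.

8.20

(4.33 × 10⁻⁹) / (528 × 10⁻¹²) = 0.008201 × 10³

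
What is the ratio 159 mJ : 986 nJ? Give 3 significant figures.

161000

(159 × 10^-3) / (986 × 10^-9) = 0.1613 × 10^6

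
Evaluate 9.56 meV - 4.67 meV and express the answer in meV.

In meV:
  9.56 meV → 9.56
  4.67 meV → 4.67
Difference: 9.56 - 4.67 = 4.89

4.89 meV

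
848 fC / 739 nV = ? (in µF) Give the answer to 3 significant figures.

(848 × 10⁻¹⁵) / (739 × 10⁻⁹) = 1.1475 × 10⁻⁶ F

1.15 µF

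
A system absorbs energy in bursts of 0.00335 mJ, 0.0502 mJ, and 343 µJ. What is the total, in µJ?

396.55 µJ

In µJ:
  0.00335 mJ = 0.00335 × 10^3 µJ = 3.35
  0.0502 mJ = 0.0502 × 10^3 µJ = 50.2
  343 µJ → 343
Sum: 3.35 + 50.2 + 343 = 396.55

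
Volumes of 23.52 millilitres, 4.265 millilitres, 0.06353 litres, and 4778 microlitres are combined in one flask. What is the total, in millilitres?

In millilitres:
  23.52 millilitres → 23.52
  4.265 millilitres → 4.265
  0.06353 litres = 0.06353 × 10^3 millilitres = 63.53
  4778 microlitres = 4778 × 10^-3 millilitres = 4.778
Sum: 23.52 + 4.265 + 63.53 + 4.778 = 96.093

96.093 millilitres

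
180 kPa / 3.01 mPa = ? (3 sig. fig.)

(180 × 10³) / (3.01 × 10⁻³) = 59.8 × 10⁶

59800000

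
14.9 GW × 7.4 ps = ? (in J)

14.9 × 10^9 × 7.4 × 10^-12 = 110.26 × 10^-3 J

0.11026 J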